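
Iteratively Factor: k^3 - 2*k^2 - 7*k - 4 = (k + 1)*(k^2 - 3*k - 4) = (k - 4)*(k + 1)*(k + 1)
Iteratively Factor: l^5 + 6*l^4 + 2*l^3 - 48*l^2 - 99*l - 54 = (l + 2)*(l^4 + 4*l^3 - 6*l^2 - 36*l - 27) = (l + 2)*(l + 3)*(l^3 + l^2 - 9*l - 9) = (l + 1)*(l + 2)*(l + 3)*(l^2 - 9) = (l + 1)*(l + 2)*(l + 3)^2*(l - 3)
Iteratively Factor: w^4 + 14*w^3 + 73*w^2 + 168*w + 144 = (w + 4)*(w^3 + 10*w^2 + 33*w + 36) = (w + 3)*(w + 4)*(w^2 + 7*w + 12) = (w + 3)^2*(w + 4)*(w + 4)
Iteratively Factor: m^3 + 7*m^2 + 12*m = (m + 3)*(m^2 + 4*m) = m*(m + 3)*(m + 4)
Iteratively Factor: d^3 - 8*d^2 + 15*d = (d - 3)*(d^2 - 5*d) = (d - 5)*(d - 3)*(d)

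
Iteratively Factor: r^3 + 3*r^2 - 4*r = (r - 1)*(r^2 + 4*r) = r*(r - 1)*(r + 4)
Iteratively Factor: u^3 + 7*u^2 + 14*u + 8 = (u + 2)*(u^2 + 5*u + 4) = (u + 2)*(u + 4)*(u + 1)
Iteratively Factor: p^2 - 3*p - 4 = (p + 1)*(p - 4)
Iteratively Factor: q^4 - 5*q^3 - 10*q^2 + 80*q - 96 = (q - 2)*(q^3 - 3*q^2 - 16*q + 48) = (q - 4)*(q - 2)*(q^2 + q - 12) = (q - 4)*(q - 2)*(q + 4)*(q - 3)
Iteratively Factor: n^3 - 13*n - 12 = (n + 3)*(n^2 - 3*n - 4) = (n + 1)*(n + 3)*(n - 4)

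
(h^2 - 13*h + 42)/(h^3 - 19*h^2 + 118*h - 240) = (h - 7)/(h^2 - 13*h + 40)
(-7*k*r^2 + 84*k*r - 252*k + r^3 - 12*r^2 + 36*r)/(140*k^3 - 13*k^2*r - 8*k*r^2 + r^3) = (r^2 - 12*r + 36)/(-20*k^2 - k*r + r^2)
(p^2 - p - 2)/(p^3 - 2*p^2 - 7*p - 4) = (p - 2)/(p^2 - 3*p - 4)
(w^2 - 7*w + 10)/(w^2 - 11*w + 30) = (w - 2)/(w - 6)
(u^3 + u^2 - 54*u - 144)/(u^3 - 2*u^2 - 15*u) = (u^2 - 2*u - 48)/(u*(u - 5))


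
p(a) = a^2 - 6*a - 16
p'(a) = 2*a - 6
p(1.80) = -23.56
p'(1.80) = -2.40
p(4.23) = -23.49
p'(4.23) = 2.46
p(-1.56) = -4.21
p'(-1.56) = -9.12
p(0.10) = -16.59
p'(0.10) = -5.80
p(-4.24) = 27.42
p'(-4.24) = -14.48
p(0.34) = -17.92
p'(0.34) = -5.32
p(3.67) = -24.55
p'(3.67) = 1.34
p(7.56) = -4.21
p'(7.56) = 9.12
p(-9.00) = 119.00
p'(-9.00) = -24.00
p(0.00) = -16.00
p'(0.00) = -6.00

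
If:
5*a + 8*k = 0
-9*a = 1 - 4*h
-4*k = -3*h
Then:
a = -3/37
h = 5/74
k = 15/296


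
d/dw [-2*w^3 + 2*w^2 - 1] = 2*w*(2 - 3*w)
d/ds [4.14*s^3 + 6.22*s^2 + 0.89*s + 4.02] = 12.42*s^2 + 12.44*s + 0.89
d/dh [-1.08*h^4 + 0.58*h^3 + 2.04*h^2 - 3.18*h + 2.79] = -4.32*h^3 + 1.74*h^2 + 4.08*h - 3.18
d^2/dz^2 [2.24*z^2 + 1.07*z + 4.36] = 4.48000000000000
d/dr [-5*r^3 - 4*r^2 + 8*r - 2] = -15*r^2 - 8*r + 8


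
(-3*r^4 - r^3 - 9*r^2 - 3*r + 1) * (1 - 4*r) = 12*r^5 + r^4 + 35*r^3 + 3*r^2 - 7*r + 1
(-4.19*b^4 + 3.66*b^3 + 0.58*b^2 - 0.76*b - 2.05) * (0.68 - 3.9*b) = 16.341*b^5 - 17.1232*b^4 + 0.2268*b^3 + 3.3584*b^2 + 7.4782*b - 1.394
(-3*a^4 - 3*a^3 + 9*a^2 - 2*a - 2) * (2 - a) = 3*a^5 - 3*a^4 - 15*a^3 + 20*a^2 - 2*a - 4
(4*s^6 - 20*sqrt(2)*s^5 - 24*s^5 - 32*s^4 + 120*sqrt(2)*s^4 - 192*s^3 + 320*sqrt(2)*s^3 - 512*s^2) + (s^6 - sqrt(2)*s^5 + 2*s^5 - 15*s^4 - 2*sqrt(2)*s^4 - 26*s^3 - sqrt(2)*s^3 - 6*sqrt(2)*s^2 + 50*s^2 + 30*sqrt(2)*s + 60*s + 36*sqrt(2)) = 5*s^6 - 21*sqrt(2)*s^5 - 22*s^5 - 47*s^4 + 118*sqrt(2)*s^4 - 218*s^3 + 319*sqrt(2)*s^3 - 462*s^2 - 6*sqrt(2)*s^2 + 30*sqrt(2)*s + 60*s + 36*sqrt(2)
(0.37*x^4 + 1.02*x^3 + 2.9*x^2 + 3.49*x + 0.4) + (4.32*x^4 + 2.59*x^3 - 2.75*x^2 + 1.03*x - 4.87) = 4.69*x^4 + 3.61*x^3 + 0.15*x^2 + 4.52*x - 4.47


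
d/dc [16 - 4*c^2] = -8*c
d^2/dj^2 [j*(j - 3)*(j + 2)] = 6*j - 2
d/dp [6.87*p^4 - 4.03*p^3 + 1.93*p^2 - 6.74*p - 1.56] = 27.48*p^3 - 12.09*p^2 + 3.86*p - 6.74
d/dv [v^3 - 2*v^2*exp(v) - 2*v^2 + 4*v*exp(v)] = -2*v^2*exp(v) + 3*v^2 - 4*v + 4*exp(v)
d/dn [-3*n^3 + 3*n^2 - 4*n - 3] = -9*n^2 + 6*n - 4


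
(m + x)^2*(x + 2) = m^2*x + 2*m^2 + 2*m*x^2 + 4*m*x + x^3 + 2*x^2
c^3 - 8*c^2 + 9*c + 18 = (c - 6)*(c - 3)*(c + 1)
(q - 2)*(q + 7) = q^2 + 5*q - 14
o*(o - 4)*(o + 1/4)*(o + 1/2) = o^4 - 13*o^3/4 - 23*o^2/8 - o/2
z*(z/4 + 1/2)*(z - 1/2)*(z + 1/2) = z^4/4 + z^3/2 - z^2/16 - z/8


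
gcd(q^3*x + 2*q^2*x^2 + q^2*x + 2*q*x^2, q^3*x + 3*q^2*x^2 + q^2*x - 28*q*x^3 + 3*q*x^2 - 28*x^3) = q*x + x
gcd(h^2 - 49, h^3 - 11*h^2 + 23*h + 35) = h - 7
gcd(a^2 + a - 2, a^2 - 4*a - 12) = a + 2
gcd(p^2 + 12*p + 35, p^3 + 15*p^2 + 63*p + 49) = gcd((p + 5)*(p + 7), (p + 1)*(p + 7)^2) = p + 7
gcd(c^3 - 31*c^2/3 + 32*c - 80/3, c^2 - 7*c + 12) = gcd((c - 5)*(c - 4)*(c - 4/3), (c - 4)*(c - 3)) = c - 4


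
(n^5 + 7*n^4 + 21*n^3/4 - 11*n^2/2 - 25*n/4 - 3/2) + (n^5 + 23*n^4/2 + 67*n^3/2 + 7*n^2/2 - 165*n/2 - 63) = 2*n^5 + 37*n^4/2 + 155*n^3/4 - 2*n^2 - 355*n/4 - 129/2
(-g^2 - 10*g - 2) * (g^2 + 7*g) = -g^4 - 17*g^3 - 72*g^2 - 14*g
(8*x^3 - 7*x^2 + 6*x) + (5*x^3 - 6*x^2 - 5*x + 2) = 13*x^3 - 13*x^2 + x + 2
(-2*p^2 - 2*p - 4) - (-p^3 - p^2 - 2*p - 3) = p^3 - p^2 - 1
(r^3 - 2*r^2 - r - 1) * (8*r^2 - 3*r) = 8*r^5 - 19*r^4 - 2*r^3 - 5*r^2 + 3*r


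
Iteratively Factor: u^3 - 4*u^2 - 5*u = (u + 1)*(u^2 - 5*u) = u*(u + 1)*(u - 5)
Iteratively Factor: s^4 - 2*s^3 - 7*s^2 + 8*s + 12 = (s - 2)*(s^3 - 7*s - 6) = (s - 2)*(s + 1)*(s^2 - s - 6) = (s - 2)*(s + 1)*(s + 2)*(s - 3)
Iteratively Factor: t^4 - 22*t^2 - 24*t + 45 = (t + 3)*(t^3 - 3*t^2 - 13*t + 15) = (t + 3)^2*(t^2 - 6*t + 5) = (t - 5)*(t + 3)^2*(t - 1)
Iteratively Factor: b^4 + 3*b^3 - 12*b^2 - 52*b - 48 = (b - 4)*(b^3 + 7*b^2 + 16*b + 12) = (b - 4)*(b + 2)*(b^2 + 5*b + 6) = (b - 4)*(b + 2)^2*(b + 3)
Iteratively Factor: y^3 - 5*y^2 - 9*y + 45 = (y + 3)*(y^2 - 8*y + 15) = (y - 5)*(y + 3)*(y - 3)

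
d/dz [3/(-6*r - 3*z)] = (2*r + z)^(-2)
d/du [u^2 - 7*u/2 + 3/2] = 2*u - 7/2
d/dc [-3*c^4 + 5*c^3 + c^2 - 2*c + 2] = -12*c^3 + 15*c^2 + 2*c - 2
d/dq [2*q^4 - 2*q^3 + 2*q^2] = 2*q*(4*q^2 - 3*q + 2)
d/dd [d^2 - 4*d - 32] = 2*d - 4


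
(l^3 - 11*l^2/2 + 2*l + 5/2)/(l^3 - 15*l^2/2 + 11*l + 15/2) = (l - 1)/(l - 3)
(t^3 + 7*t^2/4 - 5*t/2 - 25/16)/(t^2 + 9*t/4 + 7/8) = (8*t^2 + 10*t - 25)/(2*(4*t + 7))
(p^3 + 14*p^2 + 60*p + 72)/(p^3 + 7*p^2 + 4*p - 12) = (p + 6)/(p - 1)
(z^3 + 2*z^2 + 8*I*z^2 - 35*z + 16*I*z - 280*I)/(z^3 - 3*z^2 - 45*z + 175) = (z + 8*I)/(z - 5)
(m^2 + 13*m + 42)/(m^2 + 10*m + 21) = (m + 6)/(m + 3)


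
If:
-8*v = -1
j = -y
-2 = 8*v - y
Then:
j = -3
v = 1/8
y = 3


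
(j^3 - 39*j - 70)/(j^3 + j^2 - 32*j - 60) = (j - 7)/(j - 6)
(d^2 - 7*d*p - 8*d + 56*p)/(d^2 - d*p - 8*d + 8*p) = (-d + 7*p)/(-d + p)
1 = 1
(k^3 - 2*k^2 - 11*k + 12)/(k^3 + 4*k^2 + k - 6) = (k - 4)/(k + 2)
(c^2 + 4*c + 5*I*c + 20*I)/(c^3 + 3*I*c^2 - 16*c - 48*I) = (c + 5*I)/(c^2 + c*(-4 + 3*I) - 12*I)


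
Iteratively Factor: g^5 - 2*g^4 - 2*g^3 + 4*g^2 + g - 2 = (g + 1)*(g^4 - 3*g^3 + g^2 + 3*g - 2) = (g + 1)^2*(g^3 - 4*g^2 + 5*g - 2) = (g - 2)*(g + 1)^2*(g^2 - 2*g + 1) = (g - 2)*(g - 1)*(g + 1)^2*(g - 1)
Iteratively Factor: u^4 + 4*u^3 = (u)*(u^3 + 4*u^2) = u*(u + 4)*(u^2) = u^2*(u + 4)*(u)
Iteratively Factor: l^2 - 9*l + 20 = (l - 4)*(l - 5)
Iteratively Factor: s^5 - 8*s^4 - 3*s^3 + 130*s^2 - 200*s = (s + 4)*(s^4 - 12*s^3 + 45*s^2 - 50*s) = s*(s + 4)*(s^3 - 12*s^2 + 45*s - 50) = s*(s - 5)*(s + 4)*(s^2 - 7*s + 10) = s*(s - 5)^2*(s + 4)*(s - 2)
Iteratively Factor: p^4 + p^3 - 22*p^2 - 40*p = (p + 2)*(p^3 - p^2 - 20*p) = (p + 2)*(p + 4)*(p^2 - 5*p) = p*(p + 2)*(p + 4)*(p - 5)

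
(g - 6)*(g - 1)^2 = g^3 - 8*g^2 + 13*g - 6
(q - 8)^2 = q^2 - 16*q + 64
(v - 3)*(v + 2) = v^2 - v - 6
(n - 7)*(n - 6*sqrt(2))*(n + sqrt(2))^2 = n^4 - 7*n^3 - 4*sqrt(2)*n^3 - 22*n^2 + 28*sqrt(2)*n^2 - 12*sqrt(2)*n + 154*n + 84*sqrt(2)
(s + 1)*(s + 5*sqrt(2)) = s^2 + s + 5*sqrt(2)*s + 5*sqrt(2)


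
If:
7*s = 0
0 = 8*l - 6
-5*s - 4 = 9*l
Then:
No Solution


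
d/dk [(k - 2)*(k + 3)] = 2*k + 1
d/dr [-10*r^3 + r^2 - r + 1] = -30*r^2 + 2*r - 1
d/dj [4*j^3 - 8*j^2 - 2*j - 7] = 12*j^2 - 16*j - 2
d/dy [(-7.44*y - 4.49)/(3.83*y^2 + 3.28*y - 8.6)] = (28.4952*y^2 + 34.3934*y + 78.7112)/(14.6689*y^4 + 25.1248*y^3 - 55.1176*y^2 - 56.416*y + 73.96)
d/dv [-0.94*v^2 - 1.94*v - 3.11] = -1.88*v - 1.94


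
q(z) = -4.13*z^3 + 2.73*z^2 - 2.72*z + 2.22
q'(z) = -12.39*z^2 + 5.46*z - 2.72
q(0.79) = -0.26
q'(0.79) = -6.14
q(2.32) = -40.97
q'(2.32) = -56.74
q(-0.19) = 2.86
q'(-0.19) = -4.20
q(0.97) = -1.62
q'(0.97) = -9.08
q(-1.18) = 16.02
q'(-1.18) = -26.41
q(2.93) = -86.20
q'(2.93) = -93.09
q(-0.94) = 10.62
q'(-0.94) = -18.80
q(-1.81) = 40.58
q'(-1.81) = -53.19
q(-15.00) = 14596.02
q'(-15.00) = -2872.37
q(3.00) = -92.88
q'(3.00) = -97.85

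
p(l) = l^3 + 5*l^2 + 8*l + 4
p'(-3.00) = 5.00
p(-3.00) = -2.00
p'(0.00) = 8.00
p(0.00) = 4.00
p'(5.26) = 143.60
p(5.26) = 329.95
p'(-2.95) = 4.61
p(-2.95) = -1.76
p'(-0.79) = 1.97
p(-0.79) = 0.31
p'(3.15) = 69.27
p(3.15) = 110.07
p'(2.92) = 62.78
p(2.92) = 94.89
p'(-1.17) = 0.41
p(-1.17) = -0.12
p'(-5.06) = 34.21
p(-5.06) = -38.02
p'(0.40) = 12.48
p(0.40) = 8.06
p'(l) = 3*l^2 + 10*l + 8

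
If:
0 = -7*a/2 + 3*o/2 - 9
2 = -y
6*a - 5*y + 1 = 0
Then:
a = -11/6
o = 31/18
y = -2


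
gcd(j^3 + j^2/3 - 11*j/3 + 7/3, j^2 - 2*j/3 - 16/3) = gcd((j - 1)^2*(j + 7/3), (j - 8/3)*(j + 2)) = 1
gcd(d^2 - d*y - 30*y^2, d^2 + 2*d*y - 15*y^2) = d + 5*y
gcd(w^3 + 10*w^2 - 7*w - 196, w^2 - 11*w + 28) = w - 4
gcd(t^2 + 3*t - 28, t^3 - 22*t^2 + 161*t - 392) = 1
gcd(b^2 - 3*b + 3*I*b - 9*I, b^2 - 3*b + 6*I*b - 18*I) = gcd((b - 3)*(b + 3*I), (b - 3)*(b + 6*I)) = b - 3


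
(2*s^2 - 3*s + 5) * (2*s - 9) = 4*s^3 - 24*s^2 + 37*s - 45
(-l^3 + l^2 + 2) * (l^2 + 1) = -l^5 + l^4 - l^3 + 3*l^2 + 2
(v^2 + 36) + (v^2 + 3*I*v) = 2*v^2 + 3*I*v + 36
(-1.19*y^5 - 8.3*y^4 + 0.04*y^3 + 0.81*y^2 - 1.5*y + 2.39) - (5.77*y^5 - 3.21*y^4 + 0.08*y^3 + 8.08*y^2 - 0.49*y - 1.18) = -6.96*y^5 - 5.09*y^4 - 0.04*y^3 - 7.27*y^2 - 1.01*y + 3.57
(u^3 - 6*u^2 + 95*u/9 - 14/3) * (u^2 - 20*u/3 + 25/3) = u^5 - 38*u^4/3 + 530*u^3/9 - 3376*u^2/27 + 3215*u/27 - 350/9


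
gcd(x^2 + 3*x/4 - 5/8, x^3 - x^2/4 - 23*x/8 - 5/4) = x + 5/4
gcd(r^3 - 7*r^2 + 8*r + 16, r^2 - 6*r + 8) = r - 4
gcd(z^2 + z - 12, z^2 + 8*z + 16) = z + 4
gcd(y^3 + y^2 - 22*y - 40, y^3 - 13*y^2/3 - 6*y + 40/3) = y^2 - 3*y - 10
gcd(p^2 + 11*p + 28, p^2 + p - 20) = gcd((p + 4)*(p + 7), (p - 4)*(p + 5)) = 1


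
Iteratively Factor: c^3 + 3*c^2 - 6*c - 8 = (c + 1)*(c^2 + 2*c - 8) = (c + 1)*(c + 4)*(c - 2)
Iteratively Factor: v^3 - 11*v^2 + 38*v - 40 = (v - 4)*(v^2 - 7*v + 10) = (v - 5)*(v - 4)*(v - 2)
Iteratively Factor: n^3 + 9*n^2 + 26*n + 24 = (n + 4)*(n^2 + 5*n + 6) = (n + 2)*(n + 4)*(n + 3)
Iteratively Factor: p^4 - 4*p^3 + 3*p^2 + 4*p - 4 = (p - 1)*(p^3 - 3*p^2 + 4) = (p - 2)*(p - 1)*(p^2 - p - 2) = (p - 2)*(p - 1)*(p + 1)*(p - 2)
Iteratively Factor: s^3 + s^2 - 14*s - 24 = (s + 3)*(s^2 - 2*s - 8) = (s + 2)*(s + 3)*(s - 4)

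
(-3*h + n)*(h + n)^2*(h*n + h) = -3*h^4*n - 3*h^4 - 5*h^3*n^2 - 5*h^3*n - h^2*n^3 - h^2*n^2 + h*n^4 + h*n^3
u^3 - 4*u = u*(u - 2)*(u + 2)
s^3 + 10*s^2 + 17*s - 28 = (s - 1)*(s + 4)*(s + 7)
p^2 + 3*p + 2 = (p + 1)*(p + 2)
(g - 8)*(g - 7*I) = g^2 - 8*g - 7*I*g + 56*I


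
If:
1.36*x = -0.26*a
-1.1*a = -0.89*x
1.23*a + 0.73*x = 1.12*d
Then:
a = 0.00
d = 0.00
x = 0.00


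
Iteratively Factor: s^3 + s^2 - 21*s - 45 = (s - 5)*(s^2 + 6*s + 9) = (s - 5)*(s + 3)*(s + 3)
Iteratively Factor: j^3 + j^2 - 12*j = (j)*(j^2 + j - 12) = j*(j - 3)*(j + 4)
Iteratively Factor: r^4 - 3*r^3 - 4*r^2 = (r + 1)*(r^3 - 4*r^2) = r*(r + 1)*(r^2 - 4*r) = r*(r - 4)*(r + 1)*(r)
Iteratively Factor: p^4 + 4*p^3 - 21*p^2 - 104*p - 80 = (p - 5)*(p^3 + 9*p^2 + 24*p + 16) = (p - 5)*(p + 4)*(p^2 + 5*p + 4) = (p - 5)*(p + 4)^2*(p + 1)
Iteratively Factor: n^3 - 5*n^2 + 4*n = (n - 4)*(n^2 - n) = (n - 4)*(n - 1)*(n)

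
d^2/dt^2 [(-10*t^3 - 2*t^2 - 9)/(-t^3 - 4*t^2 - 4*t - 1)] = 2*(-38*t^6 - 120*t^5 - 30*t^4 + 362*t^3 + 636*t^2 + 435*t + 110)/(t^9 + 12*t^8 + 60*t^7 + 163*t^6 + 264*t^5 + 264*t^4 + 163*t^3 + 60*t^2 + 12*t + 1)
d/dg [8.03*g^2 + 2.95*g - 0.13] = 16.06*g + 2.95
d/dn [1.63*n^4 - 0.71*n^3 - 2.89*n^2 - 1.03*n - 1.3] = 6.52*n^3 - 2.13*n^2 - 5.78*n - 1.03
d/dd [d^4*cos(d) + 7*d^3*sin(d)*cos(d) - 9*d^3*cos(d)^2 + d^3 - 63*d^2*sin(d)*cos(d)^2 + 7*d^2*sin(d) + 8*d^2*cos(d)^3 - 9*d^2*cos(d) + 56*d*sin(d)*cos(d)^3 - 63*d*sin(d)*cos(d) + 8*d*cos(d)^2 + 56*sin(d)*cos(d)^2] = -d^4*sin(d) + 9*d^3*sin(2*d) + 4*d^3*cos(d) + 7*d^3*cos(2*d) + 3*d^2*sin(d) + 21*d^2*sin(2*d)/2 - 6*d^2*sin(3*d) - 35*d^2*cos(d)/4 - 27*d^2*cos(2*d)/2 - 189*d^2*cos(3*d)/4 - 21*d^2/2 - 35*d*sin(d)/2 - 8*d*sin(2*d) - 63*d*sin(3*d)/2 - 6*d*cos(d) + 56*d*cos(2*d)^2 - 35*d*cos(2*d) + 4*d*cos(3*d) - 28*d - 35*sin(2*d)/2 + 7*sin(4*d) + 14*cos(d) + 4*cos(2*d) + 42*cos(3*d) + 4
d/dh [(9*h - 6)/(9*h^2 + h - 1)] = 3*(-27*h^2 + 36*h - 1)/(81*h^4 + 18*h^3 - 17*h^2 - 2*h + 1)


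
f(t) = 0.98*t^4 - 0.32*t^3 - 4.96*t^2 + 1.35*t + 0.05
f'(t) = 3.92*t^3 - 0.96*t^2 - 9.92*t + 1.35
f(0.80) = -1.81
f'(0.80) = -5.19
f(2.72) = 14.23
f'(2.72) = 46.15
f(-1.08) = -5.46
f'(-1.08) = 6.01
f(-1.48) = -7.07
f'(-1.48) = 1.22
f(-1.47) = -7.06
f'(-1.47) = 1.41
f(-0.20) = -0.41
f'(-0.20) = 3.26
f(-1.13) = -5.75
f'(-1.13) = 5.68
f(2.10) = -2.89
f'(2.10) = 12.59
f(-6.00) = 1152.59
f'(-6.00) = -820.41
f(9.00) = 5806.94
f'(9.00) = 2691.99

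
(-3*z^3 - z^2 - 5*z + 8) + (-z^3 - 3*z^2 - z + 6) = -4*z^3 - 4*z^2 - 6*z + 14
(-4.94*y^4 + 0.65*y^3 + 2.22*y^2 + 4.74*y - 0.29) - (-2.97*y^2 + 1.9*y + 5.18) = -4.94*y^4 + 0.65*y^3 + 5.19*y^2 + 2.84*y - 5.47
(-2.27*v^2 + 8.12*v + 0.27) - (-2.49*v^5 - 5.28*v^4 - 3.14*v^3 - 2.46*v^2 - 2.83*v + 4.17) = 2.49*v^5 + 5.28*v^4 + 3.14*v^3 + 0.19*v^2 + 10.95*v - 3.9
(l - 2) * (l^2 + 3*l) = l^3 + l^2 - 6*l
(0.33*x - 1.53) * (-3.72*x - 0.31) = -1.2276*x^2 + 5.5893*x + 0.4743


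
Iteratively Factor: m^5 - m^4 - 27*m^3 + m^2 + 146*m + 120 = (m + 1)*(m^4 - 2*m^3 - 25*m^2 + 26*m + 120) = (m - 3)*(m + 1)*(m^3 + m^2 - 22*m - 40) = (m - 3)*(m + 1)*(m + 2)*(m^2 - m - 20) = (m - 3)*(m + 1)*(m + 2)*(m + 4)*(m - 5)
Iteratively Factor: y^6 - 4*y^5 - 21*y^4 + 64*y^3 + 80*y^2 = (y - 5)*(y^5 + y^4 - 16*y^3 - 16*y^2) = (y - 5)*(y + 1)*(y^4 - 16*y^2) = (y - 5)*(y + 1)*(y + 4)*(y^3 - 4*y^2) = y*(y - 5)*(y + 1)*(y + 4)*(y^2 - 4*y) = y*(y - 5)*(y - 4)*(y + 1)*(y + 4)*(y)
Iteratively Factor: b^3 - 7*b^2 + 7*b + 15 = (b + 1)*(b^2 - 8*b + 15) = (b - 3)*(b + 1)*(b - 5)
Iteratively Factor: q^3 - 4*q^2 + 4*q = (q - 2)*(q^2 - 2*q) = (q - 2)^2*(q)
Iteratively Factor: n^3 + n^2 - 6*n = (n)*(n^2 + n - 6) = n*(n - 2)*(n + 3)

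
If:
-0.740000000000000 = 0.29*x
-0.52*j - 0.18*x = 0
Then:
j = 0.88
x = -2.55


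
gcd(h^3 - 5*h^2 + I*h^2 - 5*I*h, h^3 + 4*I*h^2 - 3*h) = h^2 + I*h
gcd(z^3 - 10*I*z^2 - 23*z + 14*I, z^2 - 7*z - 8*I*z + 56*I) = 1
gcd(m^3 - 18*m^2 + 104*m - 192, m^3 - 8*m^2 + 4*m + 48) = m^2 - 10*m + 24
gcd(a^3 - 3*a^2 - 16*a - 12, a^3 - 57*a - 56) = a + 1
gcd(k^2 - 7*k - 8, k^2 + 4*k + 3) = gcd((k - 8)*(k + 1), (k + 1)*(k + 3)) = k + 1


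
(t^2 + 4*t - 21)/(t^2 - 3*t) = (t + 7)/t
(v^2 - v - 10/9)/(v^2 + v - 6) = (v^2 - v - 10/9)/(v^2 + v - 6)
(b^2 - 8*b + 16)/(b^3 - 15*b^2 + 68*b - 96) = (b - 4)/(b^2 - 11*b + 24)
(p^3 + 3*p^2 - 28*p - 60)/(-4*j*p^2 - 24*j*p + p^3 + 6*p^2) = (p^2 - 3*p - 10)/(p*(-4*j + p))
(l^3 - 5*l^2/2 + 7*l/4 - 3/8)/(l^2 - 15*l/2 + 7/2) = (l^2 - 2*l + 3/4)/(l - 7)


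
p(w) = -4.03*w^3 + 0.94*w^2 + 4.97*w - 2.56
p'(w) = -12.09*w^2 + 1.88*w + 4.97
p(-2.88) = 87.19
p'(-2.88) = -100.72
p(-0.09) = -3.00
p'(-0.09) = 4.70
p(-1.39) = 3.17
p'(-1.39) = -21.00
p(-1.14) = -1.03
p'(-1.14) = -12.89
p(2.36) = -38.57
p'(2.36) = -57.93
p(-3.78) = 209.75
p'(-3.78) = -174.88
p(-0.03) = -2.71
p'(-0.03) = 4.90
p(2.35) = -37.99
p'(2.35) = -57.38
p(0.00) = -2.56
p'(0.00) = 4.97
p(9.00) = -2819.56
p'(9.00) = -957.40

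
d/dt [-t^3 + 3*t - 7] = 3 - 3*t^2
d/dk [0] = 0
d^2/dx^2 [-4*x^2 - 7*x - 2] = -8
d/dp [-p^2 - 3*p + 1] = -2*p - 3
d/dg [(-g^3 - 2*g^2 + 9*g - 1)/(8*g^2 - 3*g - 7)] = (-8*g^4 + 6*g^3 - 45*g^2 + 44*g - 66)/(64*g^4 - 48*g^3 - 103*g^2 + 42*g + 49)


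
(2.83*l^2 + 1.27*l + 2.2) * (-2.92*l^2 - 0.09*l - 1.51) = -8.2636*l^4 - 3.9631*l^3 - 10.8116*l^2 - 2.1157*l - 3.322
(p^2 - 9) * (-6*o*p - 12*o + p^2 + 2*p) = -6*o*p^3 - 12*o*p^2 + 54*o*p + 108*o + p^4 + 2*p^3 - 9*p^2 - 18*p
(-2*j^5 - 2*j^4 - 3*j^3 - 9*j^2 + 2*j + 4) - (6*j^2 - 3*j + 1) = -2*j^5 - 2*j^4 - 3*j^3 - 15*j^2 + 5*j + 3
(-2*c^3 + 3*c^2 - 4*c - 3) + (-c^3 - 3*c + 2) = -3*c^3 + 3*c^2 - 7*c - 1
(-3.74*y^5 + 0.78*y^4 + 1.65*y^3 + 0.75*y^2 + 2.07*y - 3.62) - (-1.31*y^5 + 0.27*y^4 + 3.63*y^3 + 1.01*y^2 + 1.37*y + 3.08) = -2.43*y^5 + 0.51*y^4 - 1.98*y^3 - 0.26*y^2 + 0.7*y - 6.7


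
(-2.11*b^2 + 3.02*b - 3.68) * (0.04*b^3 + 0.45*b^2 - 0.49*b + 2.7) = -0.0844*b^5 - 0.8287*b^4 + 2.2457*b^3 - 8.8328*b^2 + 9.9572*b - 9.936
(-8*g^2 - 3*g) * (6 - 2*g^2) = 16*g^4 + 6*g^3 - 48*g^2 - 18*g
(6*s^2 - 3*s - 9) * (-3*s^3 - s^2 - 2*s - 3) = -18*s^5 + 3*s^4 + 18*s^3 - 3*s^2 + 27*s + 27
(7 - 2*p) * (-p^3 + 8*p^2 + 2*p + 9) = 2*p^4 - 23*p^3 + 52*p^2 - 4*p + 63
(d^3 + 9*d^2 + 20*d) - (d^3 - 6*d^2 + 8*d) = 15*d^2 + 12*d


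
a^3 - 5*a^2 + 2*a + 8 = (a - 4)*(a - 2)*(a + 1)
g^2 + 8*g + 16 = (g + 4)^2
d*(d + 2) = d^2 + 2*d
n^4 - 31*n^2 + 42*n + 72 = (n - 4)*(n - 3)*(n + 1)*(n + 6)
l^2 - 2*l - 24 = (l - 6)*(l + 4)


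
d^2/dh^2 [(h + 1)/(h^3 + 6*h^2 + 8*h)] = 2*(3*h^5 + 24*h^4 + 76*h^3 + 132*h^2 + 144*h + 64)/(h^3*(h^6 + 18*h^5 + 132*h^4 + 504*h^3 + 1056*h^2 + 1152*h + 512))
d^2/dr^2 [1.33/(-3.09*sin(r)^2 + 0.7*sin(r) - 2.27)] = (50.795892*sin(r)^4 - 8.63037*sin(r)^3 - 112.858214*sin(r)^2 + 19.37411*sin(r) + 17.354638)/(3.09*sin(r)^2 - 0.7*sin(r) + 2.27)^3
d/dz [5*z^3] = 15*z^2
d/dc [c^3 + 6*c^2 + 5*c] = 3*c^2 + 12*c + 5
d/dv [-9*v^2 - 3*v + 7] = -18*v - 3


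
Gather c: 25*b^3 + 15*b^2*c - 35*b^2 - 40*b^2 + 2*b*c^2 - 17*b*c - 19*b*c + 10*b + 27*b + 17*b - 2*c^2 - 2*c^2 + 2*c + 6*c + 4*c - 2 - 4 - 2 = 25*b^3 - 75*b^2 + 54*b + c^2*(2*b - 4) + c*(15*b^2 - 36*b + 12) - 8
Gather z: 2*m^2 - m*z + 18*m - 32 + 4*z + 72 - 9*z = 2*m^2 + 18*m + z*(-m - 5) + 40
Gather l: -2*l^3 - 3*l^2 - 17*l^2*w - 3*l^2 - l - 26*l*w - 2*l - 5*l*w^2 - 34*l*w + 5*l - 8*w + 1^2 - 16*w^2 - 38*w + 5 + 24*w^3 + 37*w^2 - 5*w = -2*l^3 + l^2*(-17*w - 6) + l*(-5*w^2 - 60*w + 2) + 24*w^3 + 21*w^2 - 51*w + 6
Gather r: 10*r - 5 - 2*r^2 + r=-2*r^2 + 11*r - 5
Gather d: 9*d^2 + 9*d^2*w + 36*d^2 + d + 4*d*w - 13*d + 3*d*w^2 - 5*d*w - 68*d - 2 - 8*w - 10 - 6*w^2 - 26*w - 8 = d^2*(9*w + 45) + d*(3*w^2 - w - 80) - 6*w^2 - 34*w - 20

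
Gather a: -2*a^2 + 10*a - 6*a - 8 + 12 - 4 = -2*a^2 + 4*a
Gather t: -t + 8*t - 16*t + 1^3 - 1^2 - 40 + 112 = 72 - 9*t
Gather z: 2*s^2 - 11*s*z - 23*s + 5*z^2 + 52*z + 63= 2*s^2 - 23*s + 5*z^2 + z*(52 - 11*s) + 63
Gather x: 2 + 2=4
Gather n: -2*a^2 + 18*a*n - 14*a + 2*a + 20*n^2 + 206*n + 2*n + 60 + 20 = -2*a^2 - 12*a + 20*n^2 + n*(18*a + 208) + 80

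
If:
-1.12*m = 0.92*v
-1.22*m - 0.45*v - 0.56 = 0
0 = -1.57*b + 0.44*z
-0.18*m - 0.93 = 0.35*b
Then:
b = -2.23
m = -0.83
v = 1.01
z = -7.95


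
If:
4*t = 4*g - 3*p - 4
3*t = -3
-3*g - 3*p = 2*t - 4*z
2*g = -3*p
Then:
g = 0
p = 0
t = -1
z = -1/2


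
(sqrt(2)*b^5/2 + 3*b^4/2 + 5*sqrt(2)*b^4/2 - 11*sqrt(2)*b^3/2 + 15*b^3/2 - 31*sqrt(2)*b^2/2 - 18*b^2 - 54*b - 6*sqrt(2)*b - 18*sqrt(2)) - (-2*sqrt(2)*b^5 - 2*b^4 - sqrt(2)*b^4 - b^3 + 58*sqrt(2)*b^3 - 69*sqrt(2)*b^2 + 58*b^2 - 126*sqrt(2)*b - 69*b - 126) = 5*sqrt(2)*b^5/2 + 7*b^4/2 + 7*sqrt(2)*b^4/2 - 127*sqrt(2)*b^3/2 + 17*b^3/2 - 76*b^2 + 107*sqrt(2)*b^2/2 + 15*b + 120*sqrt(2)*b - 18*sqrt(2) + 126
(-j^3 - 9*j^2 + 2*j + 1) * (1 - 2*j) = 2*j^4 + 17*j^3 - 13*j^2 + 1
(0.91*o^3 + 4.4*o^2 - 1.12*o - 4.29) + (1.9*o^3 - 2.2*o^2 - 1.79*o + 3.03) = 2.81*o^3 + 2.2*o^2 - 2.91*o - 1.26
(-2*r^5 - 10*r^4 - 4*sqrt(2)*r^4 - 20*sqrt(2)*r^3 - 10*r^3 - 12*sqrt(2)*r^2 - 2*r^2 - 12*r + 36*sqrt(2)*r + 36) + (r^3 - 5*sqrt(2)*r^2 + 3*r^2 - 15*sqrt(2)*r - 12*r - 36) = -2*r^5 - 10*r^4 - 4*sqrt(2)*r^4 - 20*sqrt(2)*r^3 - 9*r^3 - 17*sqrt(2)*r^2 + r^2 - 24*r + 21*sqrt(2)*r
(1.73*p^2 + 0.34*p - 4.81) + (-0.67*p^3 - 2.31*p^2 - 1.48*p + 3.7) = -0.67*p^3 - 0.58*p^2 - 1.14*p - 1.11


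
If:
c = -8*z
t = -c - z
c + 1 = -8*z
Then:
No Solution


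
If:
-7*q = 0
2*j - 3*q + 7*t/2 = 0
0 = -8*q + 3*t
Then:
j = 0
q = 0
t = 0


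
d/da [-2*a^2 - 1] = -4*a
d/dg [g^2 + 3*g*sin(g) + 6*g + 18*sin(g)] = 3*g*cos(g) + 2*g + 3*sin(g) + 18*cos(g) + 6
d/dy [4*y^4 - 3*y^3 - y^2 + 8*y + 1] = 16*y^3 - 9*y^2 - 2*y + 8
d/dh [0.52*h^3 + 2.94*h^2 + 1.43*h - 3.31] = 1.56*h^2 + 5.88*h + 1.43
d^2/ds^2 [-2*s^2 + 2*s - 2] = -4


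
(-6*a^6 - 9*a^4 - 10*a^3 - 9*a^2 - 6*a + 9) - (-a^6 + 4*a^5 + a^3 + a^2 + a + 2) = -5*a^6 - 4*a^5 - 9*a^4 - 11*a^3 - 10*a^2 - 7*a + 7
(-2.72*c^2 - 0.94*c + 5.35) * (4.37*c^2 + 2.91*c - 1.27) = -11.8864*c^4 - 12.023*c^3 + 24.0985*c^2 + 16.7623*c - 6.7945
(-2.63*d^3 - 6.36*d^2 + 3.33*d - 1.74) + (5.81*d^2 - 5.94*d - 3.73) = -2.63*d^3 - 0.550000000000001*d^2 - 2.61*d - 5.47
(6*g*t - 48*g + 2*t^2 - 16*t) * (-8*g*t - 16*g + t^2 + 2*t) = -48*g^2*t^2 + 288*g^2*t + 768*g^2 - 10*g*t^3 + 60*g*t^2 + 160*g*t + 2*t^4 - 12*t^3 - 32*t^2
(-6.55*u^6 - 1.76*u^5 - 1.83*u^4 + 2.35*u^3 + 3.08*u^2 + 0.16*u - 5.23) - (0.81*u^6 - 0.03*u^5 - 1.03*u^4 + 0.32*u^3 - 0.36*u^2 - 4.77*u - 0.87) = -7.36*u^6 - 1.73*u^5 - 0.8*u^4 + 2.03*u^3 + 3.44*u^2 + 4.93*u - 4.36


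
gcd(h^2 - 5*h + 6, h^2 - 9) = h - 3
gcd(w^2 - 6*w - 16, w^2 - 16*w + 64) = w - 8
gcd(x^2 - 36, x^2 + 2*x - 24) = x + 6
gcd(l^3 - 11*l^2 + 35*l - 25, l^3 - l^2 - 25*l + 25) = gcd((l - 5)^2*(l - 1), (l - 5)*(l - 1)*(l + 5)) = l^2 - 6*l + 5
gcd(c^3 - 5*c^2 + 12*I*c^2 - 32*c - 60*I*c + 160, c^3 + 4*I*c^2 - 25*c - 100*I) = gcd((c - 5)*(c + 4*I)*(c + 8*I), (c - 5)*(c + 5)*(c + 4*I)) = c^2 + c*(-5 + 4*I) - 20*I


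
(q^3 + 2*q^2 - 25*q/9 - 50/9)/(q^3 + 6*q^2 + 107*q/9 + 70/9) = (3*q - 5)/(3*q + 7)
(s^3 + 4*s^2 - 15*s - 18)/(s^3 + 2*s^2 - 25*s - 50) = (s^3 + 4*s^2 - 15*s - 18)/(s^3 + 2*s^2 - 25*s - 50)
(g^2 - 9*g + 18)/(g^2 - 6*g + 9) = (g - 6)/(g - 3)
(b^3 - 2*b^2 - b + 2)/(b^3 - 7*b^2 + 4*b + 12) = (b - 1)/(b - 6)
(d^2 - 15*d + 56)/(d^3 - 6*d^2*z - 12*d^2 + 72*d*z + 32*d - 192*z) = (7 - d)/(-d^2 + 6*d*z + 4*d - 24*z)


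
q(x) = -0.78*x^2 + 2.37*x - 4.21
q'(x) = 2.37 - 1.56*x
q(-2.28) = -13.67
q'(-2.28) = 5.93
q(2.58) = -3.29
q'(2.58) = -1.65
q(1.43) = -2.42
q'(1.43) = 0.14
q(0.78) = -2.84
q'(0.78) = 1.15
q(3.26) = -4.77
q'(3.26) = -2.72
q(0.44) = -3.32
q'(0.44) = 1.68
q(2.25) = -2.83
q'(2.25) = -1.14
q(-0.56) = -5.78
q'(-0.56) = 3.24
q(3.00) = -4.12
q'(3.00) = -2.31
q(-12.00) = -144.97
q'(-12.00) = 21.09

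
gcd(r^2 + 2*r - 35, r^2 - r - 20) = r - 5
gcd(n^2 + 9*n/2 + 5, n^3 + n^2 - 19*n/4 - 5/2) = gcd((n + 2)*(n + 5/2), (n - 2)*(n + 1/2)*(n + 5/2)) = n + 5/2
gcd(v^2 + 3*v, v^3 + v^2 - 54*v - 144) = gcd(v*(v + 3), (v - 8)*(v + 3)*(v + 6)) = v + 3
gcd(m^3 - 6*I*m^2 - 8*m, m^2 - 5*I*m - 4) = m - 4*I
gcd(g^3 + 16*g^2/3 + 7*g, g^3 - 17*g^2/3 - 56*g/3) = g^2 + 7*g/3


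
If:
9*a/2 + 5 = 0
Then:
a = -10/9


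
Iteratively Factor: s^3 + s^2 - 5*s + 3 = (s + 3)*(s^2 - 2*s + 1) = (s - 1)*(s + 3)*(s - 1)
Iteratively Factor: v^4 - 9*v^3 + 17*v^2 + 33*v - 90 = (v + 2)*(v^3 - 11*v^2 + 39*v - 45) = (v - 5)*(v + 2)*(v^2 - 6*v + 9) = (v - 5)*(v - 3)*(v + 2)*(v - 3)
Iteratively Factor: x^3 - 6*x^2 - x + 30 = (x + 2)*(x^2 - 8*x + 15) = (x - 3)*(x + 2)*(x - 5)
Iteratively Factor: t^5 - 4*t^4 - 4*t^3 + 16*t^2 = (t - 2)*(t^4 - 2*t^3 - 8*t^2) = t*(t - 2)*(t^3 - 2*t^2 - 8*t) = t^2*(t - 2)*(t^2 - 2*t - 8) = t^2*(t - 2)*(t + 2)*(t - 4)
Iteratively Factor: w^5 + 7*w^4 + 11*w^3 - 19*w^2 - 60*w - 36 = (w + 3)*(w^4 + 4*w^3 - w^2 - 16*w - 12) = (w + 3)^2*(w^3 + w^2 - 4*w - 4) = (w + 1)*(w + 3)^2*(w^2 - 4) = (w - 2)*(w + 1)*(w + 3)^2*(w + 2)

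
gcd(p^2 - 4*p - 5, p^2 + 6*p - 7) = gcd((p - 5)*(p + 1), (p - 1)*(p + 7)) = 1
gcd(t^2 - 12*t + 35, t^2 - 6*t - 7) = t - 7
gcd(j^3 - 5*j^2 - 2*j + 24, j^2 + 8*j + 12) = j + 2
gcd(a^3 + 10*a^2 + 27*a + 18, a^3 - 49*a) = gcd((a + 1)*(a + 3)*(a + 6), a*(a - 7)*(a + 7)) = 1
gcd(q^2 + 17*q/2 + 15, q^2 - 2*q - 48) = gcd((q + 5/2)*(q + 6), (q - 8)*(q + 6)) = q + 6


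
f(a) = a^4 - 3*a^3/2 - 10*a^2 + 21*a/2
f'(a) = 4*a^3 - 9*a^2/2 - 20*a + 21/2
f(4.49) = 116.20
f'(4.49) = 192.05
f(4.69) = 158.37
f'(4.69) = 230.36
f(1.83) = -12.25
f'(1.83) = -16.66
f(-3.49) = 53.67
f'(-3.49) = -144.54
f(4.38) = 96.15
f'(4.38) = 172.68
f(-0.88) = -15.36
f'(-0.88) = 21.89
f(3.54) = 2.35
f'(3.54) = 60.76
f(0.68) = 2.26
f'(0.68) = -3.92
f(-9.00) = 6750.00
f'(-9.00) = -3090.00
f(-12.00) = 21762.00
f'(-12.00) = -7309.50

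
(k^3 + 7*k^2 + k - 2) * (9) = 9*k^3 + 63*k^2 + 9*k - 18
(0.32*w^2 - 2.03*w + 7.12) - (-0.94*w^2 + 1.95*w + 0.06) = 1.26*w^2 - 3.98*w + 7.06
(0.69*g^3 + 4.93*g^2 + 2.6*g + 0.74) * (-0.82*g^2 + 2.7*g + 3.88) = -0.5658*g^5 - 2.1796*g^4 + 13.8562*g^3 + 25.5416*g^2 + 12.086*g + 2.8712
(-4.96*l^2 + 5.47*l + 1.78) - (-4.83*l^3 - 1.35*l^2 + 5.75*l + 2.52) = 4.83*l^3 - 3.61*l^2 - 0.28*l - 0.74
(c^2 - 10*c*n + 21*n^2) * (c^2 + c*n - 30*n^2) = c^4 - 9*c^3*n - 19*c^2*n^2 + 321*c*n^3 - 630*n^4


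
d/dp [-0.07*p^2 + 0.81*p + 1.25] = 0.81 - 0.14*p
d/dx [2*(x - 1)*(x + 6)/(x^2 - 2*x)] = 2*(-7*x^2 + 12*x - 12)/(x^2*(x^2 - 4*x + 4))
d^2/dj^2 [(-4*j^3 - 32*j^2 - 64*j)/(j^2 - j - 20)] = -360/(j^3 - 15*j^2 + 75*j - 125)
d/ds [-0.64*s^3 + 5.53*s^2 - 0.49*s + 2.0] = -1.92*s^2 + 11.06*s - 0.49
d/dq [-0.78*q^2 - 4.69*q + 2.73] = -1.56*q - 4.69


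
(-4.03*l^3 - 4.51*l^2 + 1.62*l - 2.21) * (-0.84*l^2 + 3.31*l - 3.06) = 3.3852*l^5 - 9.5509*l^4 - 3.9571*l^3 + 21.0192*l^2 - 12.2723*l + 6.7626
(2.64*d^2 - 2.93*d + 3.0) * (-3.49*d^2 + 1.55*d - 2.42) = -9.2136*d^4 + 14.3177*d^3 - 21.4003*d^2 + 11.7406*d - 7.26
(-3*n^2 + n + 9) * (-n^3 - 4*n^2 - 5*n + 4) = 3*n^5 + 11*n^4 + 2*n^3 - 53*n^2 - 41*n + 36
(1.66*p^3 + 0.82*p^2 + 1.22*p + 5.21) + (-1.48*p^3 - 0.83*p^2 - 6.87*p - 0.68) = 0.18*p^3 - 0.01*p^2 - 5.65*p + 4.53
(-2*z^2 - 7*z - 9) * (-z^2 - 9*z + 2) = 2*z^4 + 25*z^3 + 68*z^2 + 67*z - 18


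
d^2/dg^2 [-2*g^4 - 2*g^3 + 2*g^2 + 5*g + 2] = -24*g^2 - 12*g + 4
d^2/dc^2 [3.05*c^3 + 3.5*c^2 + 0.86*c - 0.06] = 18.3*c + 7.0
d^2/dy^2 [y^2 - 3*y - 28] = 2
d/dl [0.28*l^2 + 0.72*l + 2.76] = 0.56*l + 0.72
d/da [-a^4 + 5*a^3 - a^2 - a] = -4*a^3 + 15*a^2 - 2*a - 1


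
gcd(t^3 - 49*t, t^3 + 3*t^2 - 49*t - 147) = t^2 - 49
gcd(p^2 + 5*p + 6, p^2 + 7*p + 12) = p + 3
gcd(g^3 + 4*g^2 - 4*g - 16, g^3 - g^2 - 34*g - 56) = g^2 + 6*g + 8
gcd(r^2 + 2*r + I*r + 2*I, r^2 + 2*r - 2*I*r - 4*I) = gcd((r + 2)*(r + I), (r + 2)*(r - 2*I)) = r + 2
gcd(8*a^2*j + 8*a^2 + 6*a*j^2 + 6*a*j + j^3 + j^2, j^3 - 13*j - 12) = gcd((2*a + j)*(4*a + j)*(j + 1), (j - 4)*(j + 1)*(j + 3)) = j + 1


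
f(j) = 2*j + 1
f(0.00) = 1.00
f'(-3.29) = 2.00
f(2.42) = 5.84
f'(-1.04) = 2.00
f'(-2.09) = 2.00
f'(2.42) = 2.00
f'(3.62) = 2.00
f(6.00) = 13.00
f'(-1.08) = 2.00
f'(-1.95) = 2.00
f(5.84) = 12.68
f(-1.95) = -2.90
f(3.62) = 8.24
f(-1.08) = -1.16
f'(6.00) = 2.00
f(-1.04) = -1.08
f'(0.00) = 2.00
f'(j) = 2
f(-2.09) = -3.18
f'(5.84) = 2.00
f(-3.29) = -5.58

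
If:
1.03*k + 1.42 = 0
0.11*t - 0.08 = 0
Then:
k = -1.38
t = 0.73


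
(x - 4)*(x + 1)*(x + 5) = x^3 + 2*x^2 - 19*x - 20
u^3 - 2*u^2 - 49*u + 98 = (u - 7)*(u - 2)*(u + 7)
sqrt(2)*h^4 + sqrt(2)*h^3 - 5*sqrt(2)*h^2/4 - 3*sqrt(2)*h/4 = h*(h - 1)*(h + 3/2)*(sqrt(2)*h + sqrt(2)/2)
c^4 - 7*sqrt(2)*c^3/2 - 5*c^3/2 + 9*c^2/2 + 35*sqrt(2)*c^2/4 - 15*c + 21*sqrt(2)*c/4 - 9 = (c - 3)*(c + 1/2)*(c - 2*sqrt(2))*(c - 3*sqrt(2)/2)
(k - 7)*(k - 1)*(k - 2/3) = k^3 - 26*k^2/3 + 37*k/3 - 14/3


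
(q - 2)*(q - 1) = q^2 - 3*q + 2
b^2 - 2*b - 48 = (b - 8)*(b + 6)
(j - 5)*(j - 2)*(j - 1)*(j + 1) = j^4 - 7*j^3 + 9*j^2 + 7*j - 10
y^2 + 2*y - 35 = (y - 5)*(y + 7)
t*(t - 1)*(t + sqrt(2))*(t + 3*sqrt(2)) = t^4 - t^3 + 4*sqrt(2)*t^3 - 4*sqrt(2)*t^2 + 6*t^2 - 6*t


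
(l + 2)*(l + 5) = l^2 + 7*l + 10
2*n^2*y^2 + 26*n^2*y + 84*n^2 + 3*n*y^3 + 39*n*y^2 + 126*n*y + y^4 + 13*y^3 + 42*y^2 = (n + y)*(2*n + y)*(y + 6)*(y + 7)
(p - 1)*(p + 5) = p^2 + 4*p - 5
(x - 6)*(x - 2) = x^2 - 8*x + 12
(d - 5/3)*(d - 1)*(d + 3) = d^3 + d^2/3 - 19*d/3 + 5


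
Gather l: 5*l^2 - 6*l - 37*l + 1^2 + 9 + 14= 5*l^2 - 43*l + 24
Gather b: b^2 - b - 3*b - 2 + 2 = b^2 - 4*b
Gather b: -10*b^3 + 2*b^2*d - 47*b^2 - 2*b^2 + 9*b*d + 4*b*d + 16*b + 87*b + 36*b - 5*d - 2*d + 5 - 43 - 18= -10*b^3 + b^2*(2*d - 49) + b*(13*d + 139) - 7*d - 56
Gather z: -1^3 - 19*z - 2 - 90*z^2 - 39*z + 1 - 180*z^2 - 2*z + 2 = -270*z^2 - 60*z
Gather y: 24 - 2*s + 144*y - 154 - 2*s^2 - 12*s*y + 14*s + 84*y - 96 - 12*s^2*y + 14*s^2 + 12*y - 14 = 12*s^2 + 12*s + y*(-12*s^2 - 12*s + 240) - 240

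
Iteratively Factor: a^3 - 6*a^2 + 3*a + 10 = (a - 5)*(a^2 - a - 2) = (a - 5)*(a + 1)*(a - 2)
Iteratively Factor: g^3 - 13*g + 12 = (g - 3)*(g^2 + 3*g - 4) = (g - 3)*(g + 4)*(g - 1)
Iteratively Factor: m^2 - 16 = (m - 4)*(m + 4)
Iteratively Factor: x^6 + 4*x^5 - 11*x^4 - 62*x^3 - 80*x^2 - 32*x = (x + 4)*(x^5 - 11*x^3 - 18*x^2 - 8*x) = (x - 4)*(x + 4)*(x^4 + 4*x^3 + 5*x^2 + 2*x) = (x - 4)*(x + 2)*(x + 4)*(x^3 + 2*x^2 + x) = (x - 4)*(x + 1)*(x + 2)*(x + 4)*(x^2 + x) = (x - 4)*(x + 1)^2*(x + 2)*(x + 4)*(x)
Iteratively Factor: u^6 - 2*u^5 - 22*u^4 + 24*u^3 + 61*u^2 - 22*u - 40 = (u + 4)*(u^5 - 6*u^4 + 2*u^3 + 16*u^2 - 3*u - 10) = (u + 1)*(u + 4)*(u^4 - 7*u^3 + 9*u^2 + 7*u - 10) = (u - 2)*(u + 1)*(u + 4)*(u^3 - 5*u^2 - u + 5) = (u - 5)*(u - 2)*(u + 1)*(u + 4)*(u^2 - 1) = (u - 5)*(u - 2)*(u + 1)^2*(u + 4)*(u - 1)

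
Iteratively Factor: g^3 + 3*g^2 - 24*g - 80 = (g + 4)*(g^2 - g - 20) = (g - 5)*(g + 4)*(g + 4)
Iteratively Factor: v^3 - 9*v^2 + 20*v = (v - 4)*(v^2 - 5*v) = v*(v - 4)*(v - 5)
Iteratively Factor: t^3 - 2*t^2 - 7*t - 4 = (t + 1)*(t^2 - 3*t - 4) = (t - 4)*(t + 1)*(t + 1)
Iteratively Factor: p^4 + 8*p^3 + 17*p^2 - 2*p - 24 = (p - 1)*(p^3 + 9*p^2 + 26*p + 24) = (p - 1)*(p + 3)*(p^2 + 6*p + 8) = (p - 1)*(p + 3)*(p + 4)*(p + 2)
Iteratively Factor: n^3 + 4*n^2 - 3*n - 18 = (n + 3)*(n^2 + n - 6) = (n - 2)*(n + 3)*(n + 3)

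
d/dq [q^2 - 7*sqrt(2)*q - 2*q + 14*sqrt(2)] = 2*q - 7*sqrt(2) - 2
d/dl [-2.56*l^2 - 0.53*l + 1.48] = -5.12*l - 0.53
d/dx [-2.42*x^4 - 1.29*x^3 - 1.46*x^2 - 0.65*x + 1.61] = -9.68*x^3 - 3.87*x^2 - 2.92*x - 0.65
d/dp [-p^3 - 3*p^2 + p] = -3*p^2 - 6*p + 1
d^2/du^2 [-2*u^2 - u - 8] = -4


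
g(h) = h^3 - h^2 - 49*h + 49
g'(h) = 3*h^2 - 2*h - 49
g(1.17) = -8.10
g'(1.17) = -47.23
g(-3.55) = 165.61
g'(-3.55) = -4.09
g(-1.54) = 118.44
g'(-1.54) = -38.81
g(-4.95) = 145.76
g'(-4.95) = 34.41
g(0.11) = 43.60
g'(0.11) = -49.18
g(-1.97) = 134.00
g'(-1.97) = -33.42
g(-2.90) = 158.30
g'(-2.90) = -17.97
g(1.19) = -9.04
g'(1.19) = -47.13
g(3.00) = -80.00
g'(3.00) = -28.00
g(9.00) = 256.00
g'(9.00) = 176.00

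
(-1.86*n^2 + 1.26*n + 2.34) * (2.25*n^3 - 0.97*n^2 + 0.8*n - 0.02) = -4.185*n^5 + 4.6392*n^4 + 2.5548*n^3 - 1.2246*n^2 + 1.8468*n - 0.0468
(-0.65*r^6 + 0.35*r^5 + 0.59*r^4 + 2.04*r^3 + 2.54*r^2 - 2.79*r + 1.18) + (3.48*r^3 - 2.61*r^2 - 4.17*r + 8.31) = -0.65*r^6 + 0.35*r^5 + 0.59*r^4 + 5.52*r^3 - 0.0699999999999998*r^2 - 6.96*r + 9.49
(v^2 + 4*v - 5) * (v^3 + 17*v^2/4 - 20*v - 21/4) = v^5 + 33*v^4/4 - 8*v^3 - 213*v^2/2 + 79*v + 105/4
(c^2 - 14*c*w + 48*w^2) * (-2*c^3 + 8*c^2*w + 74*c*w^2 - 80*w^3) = -2*c^5 + 36*c^4*w - 134*c^3*w^2 - 732*c^2*w^3 + 4672*c*w^4 - 3840*w^5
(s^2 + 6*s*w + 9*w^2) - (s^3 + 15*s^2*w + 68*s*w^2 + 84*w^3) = -s^3 - 15*s^2*w + s^2 - 68*s*w^2 + 6*s*w - 84*w^3 + 9*w^2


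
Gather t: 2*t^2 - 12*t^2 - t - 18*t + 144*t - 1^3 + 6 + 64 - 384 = -10*t^2 + 125*t - 315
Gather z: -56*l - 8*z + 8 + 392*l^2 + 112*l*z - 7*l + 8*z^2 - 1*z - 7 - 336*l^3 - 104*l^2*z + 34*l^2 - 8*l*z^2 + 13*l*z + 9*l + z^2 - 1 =-336*l^3 + 426*l^2 - 54*l + z^2*(9 - 8*l) + z*(-104*l^2 + 125*l - 9)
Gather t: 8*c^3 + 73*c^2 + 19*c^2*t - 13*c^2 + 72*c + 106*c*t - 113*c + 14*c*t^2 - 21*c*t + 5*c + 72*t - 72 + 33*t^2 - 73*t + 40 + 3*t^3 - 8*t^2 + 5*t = 8*c^3 + 60*c^2 - 36*c + 3*t^3 + t^2*(14*c + 25) + t*(19*c^2 + 85*c + 4) - 32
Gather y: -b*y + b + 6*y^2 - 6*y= b + 6*y^2 + y*(-b - 6)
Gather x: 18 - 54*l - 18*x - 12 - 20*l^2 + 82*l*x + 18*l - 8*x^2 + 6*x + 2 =-20*l^2 - 36*l - 8*x^2 + x*(82*l - 12) + 8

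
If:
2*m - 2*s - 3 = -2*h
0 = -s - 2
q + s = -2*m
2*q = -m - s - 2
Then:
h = -11/6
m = 4/3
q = -2/3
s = -2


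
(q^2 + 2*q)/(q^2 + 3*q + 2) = q/(q + 1)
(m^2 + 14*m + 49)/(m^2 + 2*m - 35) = (m + 7)/(m - 5)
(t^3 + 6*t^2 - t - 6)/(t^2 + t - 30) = (t^2 - 1)/(t - 5)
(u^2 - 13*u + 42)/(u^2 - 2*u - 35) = (u - 6)/(u + 5)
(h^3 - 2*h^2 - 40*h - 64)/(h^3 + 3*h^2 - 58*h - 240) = (h^2 + 6*h + 8)/(h^2 + 11*h + 30)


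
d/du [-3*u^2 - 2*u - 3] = -6*u - 2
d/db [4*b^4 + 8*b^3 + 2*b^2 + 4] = 4*b*(4*b^2 + 6*b + 1)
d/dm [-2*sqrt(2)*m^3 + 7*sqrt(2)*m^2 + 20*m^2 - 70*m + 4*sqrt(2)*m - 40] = -6*sqrt(2)*m^2 + 14*sqrt(2)*m + 40*m - 70 + 4*sqrt(2)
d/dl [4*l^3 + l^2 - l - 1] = 12*l^2 + 2*l - 1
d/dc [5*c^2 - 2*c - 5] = 10*c - 2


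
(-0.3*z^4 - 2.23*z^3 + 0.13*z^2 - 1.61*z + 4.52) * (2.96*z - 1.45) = -0.888*z^5 - 6.1658*z^4 + 3.6183*z^3 - 4.9541*z^2 + 15.7137*z - 6.554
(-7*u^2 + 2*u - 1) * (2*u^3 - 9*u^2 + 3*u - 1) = -14*u^5 + 67*u^4 - 41*u^3 + 22*u^2 - 5*u + 1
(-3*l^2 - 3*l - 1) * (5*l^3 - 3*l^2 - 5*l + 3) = -15*l^5 - 6*l^4 + 19*l^3 + 9*l^2 - 4*l - 3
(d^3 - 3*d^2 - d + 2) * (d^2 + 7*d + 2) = d^5 + 4*d^4 - 20*d^3 - 11*d^2 + 12*d + 4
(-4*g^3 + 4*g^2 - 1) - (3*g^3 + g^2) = -7*g^3 + 3*g^2 - 1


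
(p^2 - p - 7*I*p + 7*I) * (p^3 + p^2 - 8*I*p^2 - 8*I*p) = p^5 - 15*I*p^4 - 57*p^3 + 15*I*p^2 + 56*p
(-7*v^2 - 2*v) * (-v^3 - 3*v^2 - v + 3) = 7*v^5 + 23*v^4 + 13*v^3 - 19*v^2 - 6*v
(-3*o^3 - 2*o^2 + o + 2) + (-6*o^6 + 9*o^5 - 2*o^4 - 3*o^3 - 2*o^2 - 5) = -6*o^6 + 9*o^5 - 2*o^4 - 6*o^3 - 4*o^2 + o - 3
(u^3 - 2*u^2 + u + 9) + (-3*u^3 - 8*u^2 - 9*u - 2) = -2*u^3 - 10*u^2 - 8*u + 7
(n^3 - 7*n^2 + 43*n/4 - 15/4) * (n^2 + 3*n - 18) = n^5 - 4*n^4 - 113*n^3/4 + 309*n^2/2 - 819*n/4 + 135/2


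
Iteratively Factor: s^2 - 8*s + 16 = (s - 4)*(s - 4)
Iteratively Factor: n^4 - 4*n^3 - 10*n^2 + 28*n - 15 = (n + 3)*(n^3 - 7*n^2 + 11*n - 5) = (n - 5)*(n + 3)*(n^2 - 2*n + 1) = (n - 5)*(n - 1)*(n + 3)*(n - 1)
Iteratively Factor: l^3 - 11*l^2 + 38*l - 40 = (l - 2)*(l^2 - 9*l + 20) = (l - 4)*(l - 2)*(l - 5)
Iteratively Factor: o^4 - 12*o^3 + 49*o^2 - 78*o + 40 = (o - 1)*(o^3 - 11*o^2 + 38*o - 40) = (o - 5)*(o - 1)*(o^2 - 6*o + 8) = (o - 5)*(o - 2)*(o - 1)*(o - 4)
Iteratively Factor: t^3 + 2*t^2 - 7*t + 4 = (t - 1)*(t^2 + 3*t - 4) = (t - 1)^2*(t + 4)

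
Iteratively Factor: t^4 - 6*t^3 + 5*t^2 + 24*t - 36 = (t - 2)*(t^3 - 4*t^2 - 3*t + 18) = (t - 3)*(t - 2)*(t^2 - t - 6) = (t - 3)^2*(t - 2)*(t + 2)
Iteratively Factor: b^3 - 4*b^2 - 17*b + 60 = (b + 4)*(b^2 - 8*b + 15) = (b - 5)*(b + 4)*(b - 3)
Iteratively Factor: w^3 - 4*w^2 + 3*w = (w - 3)*(w^2 - w) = w*(w - 3)*(w - 1)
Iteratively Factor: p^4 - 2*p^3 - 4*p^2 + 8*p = (p)*(p^3 - 2*p^2 - 4*p + 8) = p*(p - 2)*(p^2 - 4) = p*(p - 2)*(p + 2)*(p - 2)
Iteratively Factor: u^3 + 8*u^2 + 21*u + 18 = (u + 2)*(u^2 + 6*u + 9) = (u + 2)*(u + 3)*(u + 3)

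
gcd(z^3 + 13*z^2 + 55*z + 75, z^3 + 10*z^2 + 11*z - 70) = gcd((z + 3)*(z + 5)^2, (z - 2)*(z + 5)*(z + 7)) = z + 5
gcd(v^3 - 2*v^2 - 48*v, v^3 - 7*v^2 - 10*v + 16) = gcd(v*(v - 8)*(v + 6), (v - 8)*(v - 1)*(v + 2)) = v - 8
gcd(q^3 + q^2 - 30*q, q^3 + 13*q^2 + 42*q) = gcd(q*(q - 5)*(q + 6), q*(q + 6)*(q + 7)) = q^2 + 6*q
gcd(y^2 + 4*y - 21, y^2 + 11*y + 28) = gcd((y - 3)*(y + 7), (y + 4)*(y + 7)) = y + 7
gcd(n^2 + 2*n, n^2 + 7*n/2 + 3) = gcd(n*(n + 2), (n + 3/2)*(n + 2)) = n + 2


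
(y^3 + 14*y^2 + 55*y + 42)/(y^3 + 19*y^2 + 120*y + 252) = (y + 1)/(y + 6)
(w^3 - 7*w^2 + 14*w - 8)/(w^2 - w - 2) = (w^2 - 5*w + 4)/(w + 1)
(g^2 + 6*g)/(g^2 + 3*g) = (g + 6)/(g + 3)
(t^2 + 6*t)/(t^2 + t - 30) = t/(t - 5)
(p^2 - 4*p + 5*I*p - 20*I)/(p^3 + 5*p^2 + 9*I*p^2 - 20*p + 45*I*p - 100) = (p - 4)/(p^2 + p*(5 + 4*I) + 20*I)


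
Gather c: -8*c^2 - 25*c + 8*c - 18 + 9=-8*c^2 - 17*c - 9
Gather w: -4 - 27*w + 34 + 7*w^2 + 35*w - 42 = 7*w^2 + 8*w - 12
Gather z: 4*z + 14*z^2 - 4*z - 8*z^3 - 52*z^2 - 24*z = -8*z^3 - 38*z^2 - 24*z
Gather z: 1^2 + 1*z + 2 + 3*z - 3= 4*z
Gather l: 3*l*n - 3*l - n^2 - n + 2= l*(3*n - 3) - n^2 - n + 2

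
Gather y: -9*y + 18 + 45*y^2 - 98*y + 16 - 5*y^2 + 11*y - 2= 40*y^2 - 96*y + 32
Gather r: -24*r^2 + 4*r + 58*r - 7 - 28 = -24*r^2 + 62*r - 35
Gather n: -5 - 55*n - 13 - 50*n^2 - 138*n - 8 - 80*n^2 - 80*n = -130*n^2 - 273*n - 26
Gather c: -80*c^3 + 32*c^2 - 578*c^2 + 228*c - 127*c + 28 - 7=-80*c^3 - 546*c^2 + 101*c + 21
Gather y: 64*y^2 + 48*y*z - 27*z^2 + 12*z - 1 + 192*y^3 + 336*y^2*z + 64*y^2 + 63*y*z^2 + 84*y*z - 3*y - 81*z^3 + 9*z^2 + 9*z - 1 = 192*y^3 + y^2*(336*z + 128) + y*(63*z^2 + 132*z - 3) - 81*z^3 - 18*z^2 + 21*z - 2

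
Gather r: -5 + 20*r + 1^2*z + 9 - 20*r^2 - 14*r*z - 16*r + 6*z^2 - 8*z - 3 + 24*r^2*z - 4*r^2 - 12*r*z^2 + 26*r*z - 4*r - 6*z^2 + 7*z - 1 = r^2*(24*z - 24) + r*(-12*z^2 + 12*z)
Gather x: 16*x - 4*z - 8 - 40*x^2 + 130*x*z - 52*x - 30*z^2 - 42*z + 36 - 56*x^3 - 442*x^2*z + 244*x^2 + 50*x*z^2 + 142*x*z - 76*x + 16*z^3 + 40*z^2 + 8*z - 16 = -56*x^3 + x^2*(204 - 442*z) + x*(50*z^2 + 272*z - 112) + 16*z^3 + 10*z^2 - 38*z + 12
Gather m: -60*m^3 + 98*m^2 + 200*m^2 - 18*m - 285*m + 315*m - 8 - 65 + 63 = -60*m^3 + 298*m^2 + 12*m - 10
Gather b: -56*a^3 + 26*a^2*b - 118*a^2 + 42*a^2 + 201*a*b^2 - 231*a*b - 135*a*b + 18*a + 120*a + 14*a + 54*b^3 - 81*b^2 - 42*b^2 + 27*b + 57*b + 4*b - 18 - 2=-56*a^3 - 76*a^2 + 152*a + 54*b^3 + b^2*(201*a - 123) + b*(26*a^2 - 366*a + 88) - 20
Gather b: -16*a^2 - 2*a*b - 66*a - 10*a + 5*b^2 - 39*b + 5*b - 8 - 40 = -16*a^2 - 76*a + 5*b^2 + b*(-2*a - 34) - 48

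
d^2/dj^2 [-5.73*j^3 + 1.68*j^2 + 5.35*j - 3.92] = 3.36 - 34.38*j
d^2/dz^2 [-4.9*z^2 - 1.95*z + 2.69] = -9.80000000000000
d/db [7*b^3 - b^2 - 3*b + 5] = 21*b^2 - 2*b - 3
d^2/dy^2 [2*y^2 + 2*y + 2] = 4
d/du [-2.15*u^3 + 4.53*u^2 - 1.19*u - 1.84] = -6.45*u^2 + 9.06*u - 1.19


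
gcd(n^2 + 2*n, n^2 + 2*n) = n^2 + 2*n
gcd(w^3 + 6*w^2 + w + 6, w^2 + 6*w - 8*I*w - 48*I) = w + 6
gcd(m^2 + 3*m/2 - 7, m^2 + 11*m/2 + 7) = m + 7/2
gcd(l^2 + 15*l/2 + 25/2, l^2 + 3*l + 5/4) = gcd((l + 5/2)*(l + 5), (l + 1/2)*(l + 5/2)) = l + 5/2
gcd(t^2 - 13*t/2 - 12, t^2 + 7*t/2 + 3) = t + 3/2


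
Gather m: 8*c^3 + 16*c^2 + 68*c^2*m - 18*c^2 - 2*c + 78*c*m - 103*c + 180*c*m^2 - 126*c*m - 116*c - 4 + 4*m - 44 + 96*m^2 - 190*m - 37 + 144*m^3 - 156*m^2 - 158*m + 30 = 8*c^3 - 2*c^2 - 221*c + 144*m^3 + m^2*(180*c - 60) + m*(68*c^2 - 48*c - 344) - 55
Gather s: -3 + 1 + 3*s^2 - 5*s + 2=3*s^2 - 5*s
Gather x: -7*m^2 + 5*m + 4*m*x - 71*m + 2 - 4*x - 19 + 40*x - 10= -7*m^2 - 66*m + x*(4*m + 36) - 27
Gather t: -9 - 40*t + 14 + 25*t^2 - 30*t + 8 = 25*t^2 - 70*t + 13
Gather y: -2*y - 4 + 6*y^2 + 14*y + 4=6*y^2 + 12*y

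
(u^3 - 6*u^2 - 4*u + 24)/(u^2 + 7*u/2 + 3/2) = 2*(u^3 - 6*u^2 - 4*u + 24)/(2*u^2 + 7*u + 3)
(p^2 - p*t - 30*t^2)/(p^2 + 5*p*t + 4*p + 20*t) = (p - 6*t)/(p + 4)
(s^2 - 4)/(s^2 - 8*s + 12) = (s + 2)/(s - 6)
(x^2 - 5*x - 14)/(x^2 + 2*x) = (x - 7)/x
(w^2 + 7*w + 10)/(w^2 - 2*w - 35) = (w + 2)/(w - 7)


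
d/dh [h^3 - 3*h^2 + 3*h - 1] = 3*h^2 - 6*h + 3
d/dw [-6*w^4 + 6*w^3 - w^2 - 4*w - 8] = -24*w^3 + 18*w^2 - 2*w - 4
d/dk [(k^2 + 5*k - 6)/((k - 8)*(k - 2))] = (-15*k^2 + 44*k + 20)/(k^4 - 20*k^3 + 132*k^2 - 320*k + 256)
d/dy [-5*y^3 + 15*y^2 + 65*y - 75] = -15*y^2 + 30*y + 65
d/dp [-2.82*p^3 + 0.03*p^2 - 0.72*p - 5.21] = -8.46*p^2 + 0.06*p - 0.72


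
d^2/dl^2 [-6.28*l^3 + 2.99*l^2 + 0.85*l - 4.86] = 5.98 - 37.68*l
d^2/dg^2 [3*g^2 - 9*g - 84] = 6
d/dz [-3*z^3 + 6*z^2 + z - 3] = -9*z^2 + 12*z + 1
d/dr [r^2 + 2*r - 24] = 2*r + 2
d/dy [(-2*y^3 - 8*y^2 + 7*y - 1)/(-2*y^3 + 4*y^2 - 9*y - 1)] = 4*(-6*y^4 + 16*y^3 + 11*y^2 + 6*y - 4)/(4*y^6 - 16*y^5 + 52*y^4 - 68*y^3 + 73*y^2 + 18*y + 1)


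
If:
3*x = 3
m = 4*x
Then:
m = 4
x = 1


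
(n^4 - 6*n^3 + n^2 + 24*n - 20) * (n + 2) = n^5 - 4*n^4 - 11*n^3 + 26*n^2 + 28*n - 40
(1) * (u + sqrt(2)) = u + sqrt(2)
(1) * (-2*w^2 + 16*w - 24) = -2*w^2 + 16*w - 24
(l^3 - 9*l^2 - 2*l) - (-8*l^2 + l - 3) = l^3 - l^2 - 3*l + 3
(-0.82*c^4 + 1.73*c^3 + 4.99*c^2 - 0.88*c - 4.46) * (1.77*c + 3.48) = -1.4514*c^5 + 0.2085*c^4 + 14.8527*c^3 + 15.8076*c^2 - 10.9566*c - 15.5208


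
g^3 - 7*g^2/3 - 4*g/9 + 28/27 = (g - 7/3)*(g - 2/3)*(g + 2/3)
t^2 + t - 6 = (t - 2)*(t + 3)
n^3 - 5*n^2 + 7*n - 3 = (n - 3)*(n - 1)^2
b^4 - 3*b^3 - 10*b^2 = b^2*(b - 5)*(b + 2)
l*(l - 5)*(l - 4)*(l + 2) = l^4 - 7*l^3 + 2*l^2 + 40*l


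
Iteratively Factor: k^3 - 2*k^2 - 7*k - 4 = (k + 1)*(k^2 - 3*k - 4) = (k + 1)^2*(k - 4)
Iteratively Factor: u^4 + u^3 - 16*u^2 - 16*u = (u - 4)*(u^3 + 5*u^2 + 4*u) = (u - 4)*(u + 1)*(u^2 + 4*u) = (u - 4)*(u + 1)*(u + 4)*(u)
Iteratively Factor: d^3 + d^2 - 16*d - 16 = (d + 4)*(d^2 - 3*d - 4) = (d + 1)*(d + 4)*(d - 4)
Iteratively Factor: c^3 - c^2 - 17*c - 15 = (c + 1)*(c^2 - 2*c - 15) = (c - 5)*(c + 1)*(c + 3)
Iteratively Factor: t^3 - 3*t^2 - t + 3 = (t + 1)*(t^2 - 4*t + 3) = (t - 1)*(t + 1)*(t - 3)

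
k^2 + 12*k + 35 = (k + 5)*(k + 7)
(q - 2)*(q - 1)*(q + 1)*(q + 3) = q^4 + q^3 - 7*q^2 - q + 6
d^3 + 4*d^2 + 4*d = d*(d + 2)^2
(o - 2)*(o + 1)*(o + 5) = o^3 + 4*o^2 - 7*o - 10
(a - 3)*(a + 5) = a^2 + 2*a - 15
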